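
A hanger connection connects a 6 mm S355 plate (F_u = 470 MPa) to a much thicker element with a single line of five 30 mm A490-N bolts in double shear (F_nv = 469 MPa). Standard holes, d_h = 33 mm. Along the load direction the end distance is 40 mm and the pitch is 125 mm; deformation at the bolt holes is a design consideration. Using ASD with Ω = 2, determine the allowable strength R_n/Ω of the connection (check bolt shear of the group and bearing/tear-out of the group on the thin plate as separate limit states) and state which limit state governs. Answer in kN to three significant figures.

Bolt shear: A_b = π·30²/4 = 706.9 mm²; R_n = 469 × 706.9 × 5 × 2 / 1000 = 3315 kN → 3315 / 2 = 1660 kN.
Bearing (1.2 l_c t F_u ≤ 2.4 d t F_u): upper limit = 2.4·30·6·470 / 1000 = 203 kN.
  Edge l_c = 40 − 33/2 = 23.5 → r_n = 79.52 kN; interior l_c = 125 − 33 = 92 → r_n = 203 kN.
  R_n,bearing = 1·79.52 + 4·203 = 891.7 kN → 891.7 / 2 = 446 kN.
Bearing governs: 446 kN.

446 kN (bearing governs)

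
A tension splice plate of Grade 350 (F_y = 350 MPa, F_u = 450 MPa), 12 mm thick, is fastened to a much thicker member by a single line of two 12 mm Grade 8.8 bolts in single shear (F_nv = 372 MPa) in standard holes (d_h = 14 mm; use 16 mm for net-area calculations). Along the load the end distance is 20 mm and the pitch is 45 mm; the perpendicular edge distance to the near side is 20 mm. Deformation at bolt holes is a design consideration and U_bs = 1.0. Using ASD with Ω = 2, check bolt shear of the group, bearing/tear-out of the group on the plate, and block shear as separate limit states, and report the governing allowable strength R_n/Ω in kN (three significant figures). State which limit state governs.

Bolt shear: A_b = π·12²/4 = 113.1 mm²; R_n = 372 × 113.1 × 2 × 1 / 1000 = 84.14 kN → 84.14 / 2 = 42.1 kN.
Bearing: edge l_c = 13, r_n = 84.24 kN; interior l_c = 31, r_n = 155.5 kN; R_n = 84.24 + 1·155.5 = 239.8 kN → 120 kN.
Block shear: A_gv = 780, A_nv = 492, A_nt = 144 mm²; R_n = min(0.6F_uA_nv, 0.6F_yA_gv) + U_bs·F_u·A_nt = 197.6 kN → 98.8 kN.
Bolt shear governs: 42.1 kN.

42.1 kN (bolt shear governs)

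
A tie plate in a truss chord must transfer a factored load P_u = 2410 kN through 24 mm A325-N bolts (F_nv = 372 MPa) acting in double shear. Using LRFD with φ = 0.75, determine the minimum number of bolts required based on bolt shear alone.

A_b = π·24²/4 = 452.4 mm².
Per-bolt design strength φR_n = 0.75 × 372 × 452.4 × 2 / 1000 = 252.4 kN.
n ≥ 2410 / 252.4 = 9.547 → use 10 bolts.

10 bolts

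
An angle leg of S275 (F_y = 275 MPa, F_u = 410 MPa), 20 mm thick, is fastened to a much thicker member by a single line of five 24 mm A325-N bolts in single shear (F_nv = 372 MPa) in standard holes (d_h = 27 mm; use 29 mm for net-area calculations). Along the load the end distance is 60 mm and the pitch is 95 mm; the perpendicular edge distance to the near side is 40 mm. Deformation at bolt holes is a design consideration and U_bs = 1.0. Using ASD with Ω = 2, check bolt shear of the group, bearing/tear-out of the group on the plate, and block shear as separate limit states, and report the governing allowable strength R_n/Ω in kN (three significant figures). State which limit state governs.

421 kN (bolt shear governs)

Bolt shear: A_b = π·24²/4 = 452.4 mm²; R_n = 372 × 452.4 × 5 × 1 / 1000 = 841.4 kN → 841.4 / 2 = 421 kN.
Bearing: edge l_c = 46.5, r_n = 457.6 kN; interior l_c = 68, r_n = 472.3 kN; R_n = 457.6 + 4·472.3 = 2347 kN → 1170 kN.
Block shear: A_gv = 8800, A_nv = 6190, A_nt = 510 mm²; R_n = min(0.6F_uA_nv, 0.6F_yA_gv) + U_bs·F_u·A_nt = 1661 kN → 831 kN.
Bolt shear governs: 421 kN.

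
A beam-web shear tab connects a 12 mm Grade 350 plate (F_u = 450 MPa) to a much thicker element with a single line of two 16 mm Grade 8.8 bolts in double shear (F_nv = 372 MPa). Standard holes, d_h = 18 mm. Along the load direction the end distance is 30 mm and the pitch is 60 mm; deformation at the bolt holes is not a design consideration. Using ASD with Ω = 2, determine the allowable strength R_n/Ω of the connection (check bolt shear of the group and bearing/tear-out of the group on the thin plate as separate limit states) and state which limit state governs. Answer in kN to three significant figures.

Bolt shear: A_b = π·16²/4 = 201.1 mm²; R_n = 372 × 201.1 × 2 × 2 / 1000 = 299.2 kN → 299.2 / 2 = 150 kN.
Bearing (1.5 l_c t F_u ≤ 3.0 d t F_u): upper limit = 3.0·16·12·450 / 1000 = 259.2 kN.
  Edge l_c = 30 − 18/2 = 21 → r_n = 170.1 kN; interior l_c = 60 − 18 = 42 → r_n = 259.2 kN.
  R_n,bearing = 1·170.1 + 1·259.2 = 429.3 kN → 429.3 / 2 = 215 kN.
Bolt shear governs: 150 kN.

150 kN (bolt shear governs)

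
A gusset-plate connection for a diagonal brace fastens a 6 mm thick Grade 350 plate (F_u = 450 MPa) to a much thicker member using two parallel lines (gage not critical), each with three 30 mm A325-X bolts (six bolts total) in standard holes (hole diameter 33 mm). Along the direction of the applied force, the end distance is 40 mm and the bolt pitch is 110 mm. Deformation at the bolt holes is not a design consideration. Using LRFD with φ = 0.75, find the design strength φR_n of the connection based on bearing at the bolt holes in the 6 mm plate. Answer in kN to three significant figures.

Per bolt r_n = 1.5 l_c t F_u ≤ 3.0 d t F_u; upper limit = 3.0 × 30 × 6 × 450 / 1000 = 243 kN.
Edge bolt: l_c = 40 − 33/2 = 23.5 mm → 1.5 × 23.5 × 6 × 450 / 1000 = 95.17 → r_n = 95.17 kN.
Interior bolts: l_c = 110 − 33 = 77 mm → 1.5 × 77 × 6 × 450 / 1000 = 311.9 → r_n = 243 kN.
R_n = 2 × 95.17 + 4 × 243 = 1162 kN.
Design strength φR_n = 0.75 × 1162 = 872 kN.

872 kN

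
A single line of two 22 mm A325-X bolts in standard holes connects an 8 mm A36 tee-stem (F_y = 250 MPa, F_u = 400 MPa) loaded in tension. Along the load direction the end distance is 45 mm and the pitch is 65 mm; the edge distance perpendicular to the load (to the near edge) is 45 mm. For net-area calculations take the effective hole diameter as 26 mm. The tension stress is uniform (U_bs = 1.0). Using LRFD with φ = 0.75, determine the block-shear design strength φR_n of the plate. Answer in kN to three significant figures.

176 kN

Shear plane L_v = 45 + 1·65 = 110 mm; A_gv = 110 × 8 = 880 mm².
A_nv = (110 − 1.5·26) × 8 = 568 mm².
A_nt = (45 − 0.5·26) × 8 = 256 mm².
0.6 F_u A_nv = 136.3 kN; 0.6 F_y A_gv = 132 kN → shear yielding governs the shear term.
R_n = 132 + 1.0 × 400 × 256 / 1000 = 234.4 kN.
Design strength φR_n = 0.75 × 234.4 = 176 kN.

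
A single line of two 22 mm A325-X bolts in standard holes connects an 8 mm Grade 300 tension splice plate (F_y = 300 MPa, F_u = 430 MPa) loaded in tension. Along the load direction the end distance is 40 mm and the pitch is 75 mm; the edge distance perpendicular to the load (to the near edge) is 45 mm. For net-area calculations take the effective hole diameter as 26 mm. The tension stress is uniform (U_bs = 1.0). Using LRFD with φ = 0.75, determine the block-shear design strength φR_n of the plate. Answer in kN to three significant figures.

Shear plane L_v = 40 + 1·75 = 115 mm; A_gv = 115 × 8 = 920 mm².
A_nv = (115 − 1.5·26) × 8 = 608 mm².
A_nt = (45 − 0.5·26) × 8 = 256 mm².
0.6 F_u A_nv = 156.9 kN; 0.6 F_y A_gv = 165.6 kN → shear rupture governs the shear term.
R_n = 156.9 + 1.0 × 430 × 256 / 1000 = 266.9 kN.
Design strength φR_n = 0.75 × 266.9 = 200 kN.

200 kN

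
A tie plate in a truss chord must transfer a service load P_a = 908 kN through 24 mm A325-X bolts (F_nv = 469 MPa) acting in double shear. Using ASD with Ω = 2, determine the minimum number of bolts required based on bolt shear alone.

5 bolts

A_b = π·24²/4 = 452.4 mm².
Per-bolt allowable strength R_n/Ω = 469 × 452.4 × 2 / 1000 / 2 = 212.2 kN.
n ≥ 908 / 212.2 = 4.28 → use 5 bolts.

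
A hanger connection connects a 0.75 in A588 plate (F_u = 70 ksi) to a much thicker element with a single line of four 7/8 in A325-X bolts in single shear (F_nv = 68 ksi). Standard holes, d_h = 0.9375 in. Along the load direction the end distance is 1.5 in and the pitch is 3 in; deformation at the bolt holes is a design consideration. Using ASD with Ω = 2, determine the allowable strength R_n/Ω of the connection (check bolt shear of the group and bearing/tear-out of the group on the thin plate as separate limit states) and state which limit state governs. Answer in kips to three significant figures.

81.8 kips (bolt shear governs)

Bolt shear: A_b = π·0.875²/4 = 0.6013 in²; R_n = 68 × 0.6013 × 4 × 1 = 163.6 kips → 163.6 / 2 = 81.8 kips.
Bearing (1.2 l_c t F_u ≤ 2.4 d t F_u): upper limit = 2.4·0.875·0.75·70 = 110.3 kips.
  Edge l_c = 1.5 − 0.9375/2 = 1.031 → r_n = 64.97 kips; interior l_c = 3 − 0.9375 = 2.062 → r_n = 110.3 kips.
  R_n,bearing = 1·64.97 + 3·110.3 = 395.7 kips → 395.7 / 2 = 198 kips.
Bolt shear governs: 81.8 kips.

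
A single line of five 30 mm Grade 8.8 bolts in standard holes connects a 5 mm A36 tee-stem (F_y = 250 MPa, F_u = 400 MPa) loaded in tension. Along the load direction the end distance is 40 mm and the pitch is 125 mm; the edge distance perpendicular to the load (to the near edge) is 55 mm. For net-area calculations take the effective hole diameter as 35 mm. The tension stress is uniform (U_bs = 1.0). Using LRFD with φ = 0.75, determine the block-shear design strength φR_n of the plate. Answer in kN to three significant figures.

Shear plane L_v = 40 + 4·125 = 540 mm; A_gv = 540 × 5 = 2700 mm².
A_nv = (540 − 4.5·35) × 5 = 1912 mm².
A_nt = (55 − 0.5·35) × 5 = 187.5 mm².
0.6 F_u A_nv = 459 kN; 0.6 F_y A_gv = 405 kN → shear yielding governs the shear term.
R_n = 405 + 1.0 × 400 × 187.5 / 1000 = 480 kN.
Design strength φR_n = 0.75 × 480 = 360 kN.

360 kN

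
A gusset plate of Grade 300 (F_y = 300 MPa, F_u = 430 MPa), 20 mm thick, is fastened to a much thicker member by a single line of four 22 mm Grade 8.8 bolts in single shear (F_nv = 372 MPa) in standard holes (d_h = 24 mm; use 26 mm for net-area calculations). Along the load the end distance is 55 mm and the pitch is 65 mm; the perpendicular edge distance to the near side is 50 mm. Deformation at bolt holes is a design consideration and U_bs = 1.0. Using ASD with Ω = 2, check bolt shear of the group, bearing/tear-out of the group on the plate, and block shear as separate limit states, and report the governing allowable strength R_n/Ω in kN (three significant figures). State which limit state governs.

283 kN (bolt shear governs)

Bolt shear: A_b = π·22²/4 = 380.1 mm²; R_n = 372 × 380.1 × 4 × 1 / 1000 = 565.6 kN → 565.6 / 2 = 283 kN.
Bearing: edge l_c = 43, r_n = 443.8 kN; interior l_c = 41, r_n = 423.1 kN; R_n = 443.8 + 3·423.1 = 1713 kN → 857 kN.
Block shear: A_gv = 5000, A_nv = 3180, A_nt = 740 mm²; R_n = min(0.6F_uA_nv, 0.6F_yA_gv) + U_bs·F_u·A_nt = 1139 kN → 569 kN.
Bolt shear governs: 283 kN.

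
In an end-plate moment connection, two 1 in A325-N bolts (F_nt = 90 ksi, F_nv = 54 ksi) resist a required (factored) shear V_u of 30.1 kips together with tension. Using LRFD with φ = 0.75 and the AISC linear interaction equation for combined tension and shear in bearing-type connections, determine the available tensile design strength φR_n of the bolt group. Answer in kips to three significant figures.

A_b = π·1²/4 = 0.7854 in²; f_rv = 30.1 / (2 × 0.7854) = 19.16 ksi.
F'_nt = 1.3 F_nt − (F_nt / φF_nv) f_rv = 1.3·90 − (90/(0.75·54))·19.16 = 74.42 ksi, capped at F_nt → F'_nt = 74.42 ksi.
R_n = F'_nt · A_b · n = 74.42 × 0.7854 × 2 = 116.9 kips.
Design strength φR_n = 0.75 × 116.9 = 87.7 kips.

87.7 kips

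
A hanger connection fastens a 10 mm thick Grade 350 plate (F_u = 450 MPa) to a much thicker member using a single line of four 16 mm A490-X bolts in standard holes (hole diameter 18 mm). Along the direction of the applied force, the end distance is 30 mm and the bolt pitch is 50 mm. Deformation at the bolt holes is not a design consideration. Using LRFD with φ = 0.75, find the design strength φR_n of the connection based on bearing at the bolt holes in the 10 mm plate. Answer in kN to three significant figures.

592 kN

Per bolt r_n = 1.5 l_c t F_u ≤ 3.0 d t F_u; upper limit = 3.0 × 16 × 10 × 450 / 1000 = 216 kN.
Edge bolt: l_c = 30 − 18/2 = 21 mm → 1.5 × 21 × 10 × 450 / 1000 = 141.8 → r_n = 141.8 kN.
Interior bolts: l_c = 50 − 18 = 32 mm → 1.5 × 32 × 10 × 450 / 1000 = 216 → r_n = 216 kN.
R_n = 1 × 141.8 + 3 × 216 = 789.8 kN.
Design strength φR_n = 0.75 × 789.8 = 592 kN.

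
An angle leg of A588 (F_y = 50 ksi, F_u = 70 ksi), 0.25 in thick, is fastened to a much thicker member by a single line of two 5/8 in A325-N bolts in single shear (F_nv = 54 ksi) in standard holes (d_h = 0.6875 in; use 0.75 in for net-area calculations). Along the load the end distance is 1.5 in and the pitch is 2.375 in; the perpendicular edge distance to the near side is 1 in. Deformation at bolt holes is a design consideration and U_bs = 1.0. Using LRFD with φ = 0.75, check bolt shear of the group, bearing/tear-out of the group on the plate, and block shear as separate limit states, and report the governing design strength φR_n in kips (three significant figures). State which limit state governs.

24.9 kips (bolt shear governs)

Bolt shear: A_b = π·0.625²/4 = 0.3068 in²; R_n = 54 × 0.3068 × 2 × 1 = 33.13 kips → 0.75 × 33.13 = 24.9 kips.
Bearing: edge l_c = 1.156, r_n = 24.28 kips; interior l_c = 1.688, r_n = 26.25 kips; R_n = 24.28 + 1·26.25 = 50.53 kips → 37.9 kips.
Block shear: A_gv = 0.9688, A_nv = 0.6875, A_nt = 0.1562 in²; R_n = min(0.6F_uA_nv, 0.6F_yA_gv) + U_bs·F_u·A_nt = 39.81 kips → 29.9 kips.
Bolt shear governs: 24.9 kips.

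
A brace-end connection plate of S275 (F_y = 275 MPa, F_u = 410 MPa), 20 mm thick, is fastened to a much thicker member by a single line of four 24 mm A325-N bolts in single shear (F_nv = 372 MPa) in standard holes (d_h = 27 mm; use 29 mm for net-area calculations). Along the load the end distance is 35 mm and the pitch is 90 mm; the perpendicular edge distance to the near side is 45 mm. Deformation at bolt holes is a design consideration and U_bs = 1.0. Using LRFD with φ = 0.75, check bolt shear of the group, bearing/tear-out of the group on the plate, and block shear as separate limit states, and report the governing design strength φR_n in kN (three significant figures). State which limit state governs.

Bolt shear: A_b = π·24²/4 = 452.4 mm²; R_n = 372 × 452.4 × 4 × 1 / 1000 = 673.2 kN → 0.75 × 673.2 = 505 kN.
Bearing: edge l_c = 21.5, r_n = 211.6 kN; interior l_c = 63, r_n = 472.3 kN; R_n = 211.6 + 3·472.3 = 1629 kN → 1220 kN.
Block shear: A_gv = 6100, A_nv = 4070, A_nt = 610 mm²; R_n = min(0.6F_uA_nv, 0.6F_yA_gv) + U_bs·F_u·A_nt = 1251 kN → 938 kN.
Bolt shear governs: 505 kN.

505 kN (bolt shear governs)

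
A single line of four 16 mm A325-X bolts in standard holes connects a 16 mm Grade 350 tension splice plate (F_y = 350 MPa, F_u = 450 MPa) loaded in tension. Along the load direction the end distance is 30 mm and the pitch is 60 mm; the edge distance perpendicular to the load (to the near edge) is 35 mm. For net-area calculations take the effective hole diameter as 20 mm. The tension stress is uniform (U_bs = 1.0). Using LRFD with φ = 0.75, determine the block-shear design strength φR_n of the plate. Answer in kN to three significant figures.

Shear plane L_v = 30 + 3·60 = 210 mm; A_gv = 210 × 16 = 3360 mm².
A_nv = (210 − 3.5·20) × 16 = 2240 mm².
A_nt = (35 − 0.5·20) × 16 = 400 mm².
0.6 F_u A_nv = 604.8 kN; 0.6 F_y A_gv = 705.6 kN → shear rupture governs the shear term.
R_n = 604.8 + 1.0 × 450 × 400 / 1000 = 784.8 kN.
Design strength φR_n = 0.75 × 784.8 = 589 kN.

589 kN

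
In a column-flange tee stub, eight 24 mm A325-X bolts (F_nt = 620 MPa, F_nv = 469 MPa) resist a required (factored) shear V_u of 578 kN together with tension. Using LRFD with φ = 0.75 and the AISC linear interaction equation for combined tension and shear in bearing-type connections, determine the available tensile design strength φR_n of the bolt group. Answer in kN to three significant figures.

A_b = π·24²/4 = 452.4 mm²; f_rv = 578 × 1000 / (8 × 452.4) = 159.7 MPa.
F'_nt = 1.3 F_nt − (F_nt / φF_nv) f_rv = 1.3·620 − (620/(0.75·469))·159.7 = 524.5 MPa, capped at F_nt → F'_nt = 524.5 MPa.
R_n = F'_nt · A_b · n = 524.5 × 452.4 × 8 / 1000 = 1898 kN.
Design strength φR_n = 0.75 × 1898 = 1420 kN.

1420 kN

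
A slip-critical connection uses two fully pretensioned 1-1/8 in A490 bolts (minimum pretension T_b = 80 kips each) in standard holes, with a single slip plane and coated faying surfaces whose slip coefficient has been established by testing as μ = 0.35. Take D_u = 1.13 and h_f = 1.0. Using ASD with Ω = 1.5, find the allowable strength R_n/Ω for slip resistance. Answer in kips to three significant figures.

42.2 kips

R_n = μ · D_u · h_f · T_b · n_s · n_b = 0.35 × 1.13 × 1.0 × 80 × 1 × 2 = 63.28 kips.
Allowable strength R_n/Ω = 63.28 / 1.5 = 42.2 kips.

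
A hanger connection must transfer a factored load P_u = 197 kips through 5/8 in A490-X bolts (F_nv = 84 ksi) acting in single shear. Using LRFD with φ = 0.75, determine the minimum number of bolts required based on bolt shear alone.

11 bolts

A_b = π·0.625²/4 = 0.3068 in².
Per-bolt design strength φR_n = 0.75 × 84 × 0.3068 × 1 = 19.33 kips.
n ≥ 197 / 19.33 = 10.19 → use 11 bolts.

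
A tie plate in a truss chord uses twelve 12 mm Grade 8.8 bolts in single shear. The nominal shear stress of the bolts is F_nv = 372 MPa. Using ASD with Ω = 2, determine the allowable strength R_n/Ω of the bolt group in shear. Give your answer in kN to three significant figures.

A_b = π × 12² / 4 = 113.1 mm².
R_n = F_nv · A_b · n · n_s = 372 × 113.1 × 12 × 1 / 1000 = 504.9 kN.
Allowable strength R_n/Ω = 504.9 / 2 = 252 kN.

252 kN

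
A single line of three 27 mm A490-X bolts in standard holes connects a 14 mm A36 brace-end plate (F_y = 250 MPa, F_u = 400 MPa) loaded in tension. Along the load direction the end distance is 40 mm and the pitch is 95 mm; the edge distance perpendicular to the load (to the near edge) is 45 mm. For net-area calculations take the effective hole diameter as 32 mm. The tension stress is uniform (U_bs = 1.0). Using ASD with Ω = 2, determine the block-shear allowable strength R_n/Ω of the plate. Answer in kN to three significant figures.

323 kN

Shear plane L_v = 40 + 2·95 = 230 mm; A_gv = 230 × 14 = 3220 mm².
A_nv = (230 − 2.5·32) × 14 = 2100 mm².
A_nt = (45 − 0.5·32) × 14 = 406 mm².
0.6 F_u A_nv = 504 kN; 0.6 F_y A_gv = 483 kN → shear yielding governs the shear term.
R_n = 483 + 1.0 × 400 × 406 / 1000 = 645.4 kN.
Allowable strength R_n/Ω = 645.4 / 2 = 323 kN.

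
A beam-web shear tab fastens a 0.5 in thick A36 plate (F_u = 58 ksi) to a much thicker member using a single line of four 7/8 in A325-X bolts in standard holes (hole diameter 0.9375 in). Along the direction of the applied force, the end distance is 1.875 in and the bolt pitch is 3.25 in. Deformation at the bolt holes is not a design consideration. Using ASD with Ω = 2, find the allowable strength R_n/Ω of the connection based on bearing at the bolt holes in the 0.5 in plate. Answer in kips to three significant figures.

145 kips

Per bolt r_n = 1.5 l_c t F_u ≤ 3.0 d t F_u; upper limit = 3.0 × 0.875 × 0.5 × 58 = 76.12 kips.
Edge bolt: l_c = 1.875 − 0.9375/2 = 1.406 in → 1.5 × 1.406 × 0.5 × 58 = 61.17 → r_n = 61.17 kips.
Interior bolts: l_c = 3.25 − 0.9375 = 2.312 in → 1.5 × 2.312 × 0.5 × 58 = 100.6 → r_n = 76.12 kips.
R_n = 1 × 61.17 + 3 × 76.12 = 289.5 kips.
Allowable strength R_n/Ω = 289.5 / 2 = 145 kips.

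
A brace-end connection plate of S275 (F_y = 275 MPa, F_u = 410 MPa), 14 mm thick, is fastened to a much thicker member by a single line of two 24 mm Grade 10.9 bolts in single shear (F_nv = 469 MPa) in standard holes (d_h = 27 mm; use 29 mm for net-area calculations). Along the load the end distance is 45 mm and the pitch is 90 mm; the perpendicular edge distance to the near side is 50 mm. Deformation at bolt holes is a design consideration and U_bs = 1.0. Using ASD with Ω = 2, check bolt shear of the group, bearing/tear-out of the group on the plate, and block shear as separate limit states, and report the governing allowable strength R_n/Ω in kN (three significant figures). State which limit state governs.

212 kN (bolt shear governs)

Bolt shear: A_b = π·24²/4 = 452.4 mm²; R_n = 469 × 452.4 × 2 × 1 / 1000 = 424.3 kN → 424.3 / 2 = 212 kN.
Bearing: edge l_c = 31.5, r_n = 217 kN; interior l_c = 63, r_n = 330.6 kN; R_n = 217 + 1·330.6 = 547.6 kN → 274 kN.
Block shear: A_gv = 1890, A_nv = 1281, A_nt = 497 mm²; R_n = min(0.6F_uA_nv, 0.6F_yA_gv) + U_bs·F_u·A_nt = 515.6 kN → 258 kN.
Bolt shear governs: 212 kN.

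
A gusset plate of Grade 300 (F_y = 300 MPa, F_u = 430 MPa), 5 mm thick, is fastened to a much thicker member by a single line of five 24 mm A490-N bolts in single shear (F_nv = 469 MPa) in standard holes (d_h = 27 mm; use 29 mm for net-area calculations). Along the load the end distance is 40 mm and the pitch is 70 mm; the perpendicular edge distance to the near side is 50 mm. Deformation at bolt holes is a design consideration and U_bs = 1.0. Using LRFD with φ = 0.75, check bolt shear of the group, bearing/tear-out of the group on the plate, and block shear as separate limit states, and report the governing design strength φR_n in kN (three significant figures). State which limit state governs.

Bolt shear: A_b = π·24²/4 = 452.4 mm²; R_n = 469 × 452.4 × 5 × 1 / 1000 = 1061 kN → 0.75 × 1061 = 796 kN.
Bearing: edge l_c = 26.5, r_n = 68.37 kN; interior l_c = 43, r_n = 110.9 kN; R_n = 68.37 + 4·110.9 = 512.1 kN → 384 kN.
Block shear: A_gv = 1600, A_nv = 947.5, A_nt = 177.5 mm²; R_n = min(0.6F_uA_nv, 0.6F_yA_gv) + U_bs·F_u·A_nt = 320.8 kN → 241 kN.
Block shear governs: 241 kN.

241 kN (block shear governs)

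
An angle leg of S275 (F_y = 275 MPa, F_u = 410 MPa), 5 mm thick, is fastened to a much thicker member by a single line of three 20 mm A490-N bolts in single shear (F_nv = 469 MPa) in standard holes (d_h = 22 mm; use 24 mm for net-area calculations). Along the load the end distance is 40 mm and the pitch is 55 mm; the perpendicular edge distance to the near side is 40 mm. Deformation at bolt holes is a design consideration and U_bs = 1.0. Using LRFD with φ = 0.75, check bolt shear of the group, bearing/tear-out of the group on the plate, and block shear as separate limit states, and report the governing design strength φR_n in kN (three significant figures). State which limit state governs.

Bolt shear: A_b = π·20²/4 = 314.2 mm²; R_n = 469 × 314.2 × 3 × 1 / 1000 = 442 kN → 0.75 × 442 = 332 kN.
Bearing: edge l_c = 29, r_n = 71.34 kN; interior l_c = 33, r_n = 81.18 kN; R_n = 71.34 + 2·81.18 = 233.7 kN → 175 kN.
Block shear: A_gv = 750, A_nv = 450, A_nt = 140 mm²; R_n = min(0.6F_uA_nv, 0.6F_yA_gv) + U_bs·F_u·A_nt = 168.1 kN → 126 kN.
Block shear governs: 126 kN.

126 kN (block shear governs)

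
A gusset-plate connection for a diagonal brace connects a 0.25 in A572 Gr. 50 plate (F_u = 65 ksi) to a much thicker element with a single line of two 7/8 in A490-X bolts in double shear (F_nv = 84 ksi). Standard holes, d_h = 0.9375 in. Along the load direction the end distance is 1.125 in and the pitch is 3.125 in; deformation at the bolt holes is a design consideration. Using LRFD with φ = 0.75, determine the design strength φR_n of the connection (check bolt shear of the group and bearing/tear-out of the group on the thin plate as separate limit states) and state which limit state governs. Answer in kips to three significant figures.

35.2 kips (bearing governs)

Bolt shear: A_b = π·0.875²/4 = 0.6013 in²; R_n = 84 × 0.6013 × 2 × 2 = 202 kips → 0.75 × 202 = 152 kips.
Bearing (1.2 l_c t F_u ≤ 2.4 d t F_u): upper limit = 2.4·0.875·0.25·65 = 34.12 kips.
  Edge l_c = 1.125 − 0.9375/2 = 0.6562 → r_n = 12.8 kips; interior l_c = 3.125 − 0.9375 = 2.188 → r_n = 34.12 kips.
  R_n,bearing = 1·12.8 + 1·34.12 = 46.92 kips → 0.75 × 46.92 = 35.2 kips.
Bearing governs: 35.2 kips.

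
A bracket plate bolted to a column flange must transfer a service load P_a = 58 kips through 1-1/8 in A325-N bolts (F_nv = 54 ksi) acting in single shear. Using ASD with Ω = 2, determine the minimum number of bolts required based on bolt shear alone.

3 bolts

A_b = π·1.125²/4 = 0.994 in².
Per-bolt allowable strength R_n/Ω = 54 × 0.994 × 1 / 2 = 26.84 kips.
n ≥ 58 / 26.84 = 2.161 → use 3 bolts.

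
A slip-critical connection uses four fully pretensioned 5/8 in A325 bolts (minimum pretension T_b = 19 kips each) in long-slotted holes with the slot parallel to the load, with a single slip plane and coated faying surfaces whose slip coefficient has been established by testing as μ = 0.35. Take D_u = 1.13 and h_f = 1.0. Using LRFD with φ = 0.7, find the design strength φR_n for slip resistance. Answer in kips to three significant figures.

21 kips

R_n = μ · D_u · h_f · T_b · n_s · n_b = 0.35 × 1.13 × 1.0 × 19 × 1 × 4 = 30.06 kips.
Design strength φR_n = 0.7 × 30.06 = 21 kips.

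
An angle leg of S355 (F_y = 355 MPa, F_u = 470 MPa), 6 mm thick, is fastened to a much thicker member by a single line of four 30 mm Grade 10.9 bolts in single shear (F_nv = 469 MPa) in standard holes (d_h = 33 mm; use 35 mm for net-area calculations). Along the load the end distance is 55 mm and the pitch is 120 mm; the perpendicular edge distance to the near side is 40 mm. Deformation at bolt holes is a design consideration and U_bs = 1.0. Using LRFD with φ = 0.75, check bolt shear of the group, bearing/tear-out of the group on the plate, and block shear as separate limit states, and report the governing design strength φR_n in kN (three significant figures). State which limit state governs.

Bolt shear: A_b = π·30²/4 = 706.9 mm²; R_n = 469 × 706.9 × 4 × 1 / 1000 = 1326 kN → 0.75 × 1326 = 995 kN.
Bearing: edge l_c = 38.5, r_n = 130.3 kN; interior l_c = 87, r_n = 203 kN; R_n = 130.3 + 3·203 = 739.4 kN → 555 kN.
Block shear: A_gv = 2490, A_nv = 1755, A_nt = 135 mm²; R_n = min(0.6F_uA_nv, 0.6F_yA_gv) + U_bs·F_u·A_nt = 558.4 kN → 419 kN.
Block shear governs: 419 kN.

419 kN (block shear governs)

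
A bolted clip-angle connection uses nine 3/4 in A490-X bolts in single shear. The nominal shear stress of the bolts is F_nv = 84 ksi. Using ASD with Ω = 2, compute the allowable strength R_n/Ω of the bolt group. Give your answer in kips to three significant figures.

A_b = π × 0.75² / 4 = 0.4418 in².
R_n = F_nv · A_b · n · n_s = 84 × 0.4418 × 9 × 1 = 334 kips.
Allowable strength R_n/Ω = 334 / 2 = 167 kips.

167 kips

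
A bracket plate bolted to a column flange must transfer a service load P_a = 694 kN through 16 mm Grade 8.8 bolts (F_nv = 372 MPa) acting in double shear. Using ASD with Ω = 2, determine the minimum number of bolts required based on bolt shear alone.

10 bolts

A_b = π·16²/4 = 201.1 mm².
Per-bolt allowable strength R_n/Ω = 372 × 201.1 × 2 / 1000 / 2 = 74.8 kN.
n ≥ 694 / 74.8 = 9.279 → use 10 bolts.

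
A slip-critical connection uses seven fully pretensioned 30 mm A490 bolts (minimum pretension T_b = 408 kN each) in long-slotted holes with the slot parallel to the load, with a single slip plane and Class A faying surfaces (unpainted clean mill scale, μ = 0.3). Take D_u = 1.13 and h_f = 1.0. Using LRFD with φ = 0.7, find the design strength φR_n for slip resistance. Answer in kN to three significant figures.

R_n = μ · D_u · h_f · T_b · n_s · n_b = 0.3 × 1.13 × 1.0 × 408 × 1 × 7 = 968.2 kN.
Design strength φR_n = 0.7 × 968.2 = 678 kN.

678 kN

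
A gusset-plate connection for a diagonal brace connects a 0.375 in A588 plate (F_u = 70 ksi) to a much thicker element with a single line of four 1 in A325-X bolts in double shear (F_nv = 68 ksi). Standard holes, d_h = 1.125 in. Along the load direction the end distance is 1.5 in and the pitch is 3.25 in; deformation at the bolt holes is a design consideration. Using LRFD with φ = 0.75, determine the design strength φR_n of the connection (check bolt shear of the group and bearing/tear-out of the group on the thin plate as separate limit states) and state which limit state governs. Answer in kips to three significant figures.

164 kips (bearing governs)

Bolt shear: A_b = π·1²/4 = 0.7854 in²; R_n = 68 × 0.7854 × 4 × 2 = 427.3 kips → 0.75 × 427.3 = 320 kips.
Bearing (1.2 l_c t F_u ≤ 2.4 d t F_u): upper limit = 2.4·1·0.375·70 = 63 kips.
  Edge l_c = 1.5 − 1.125/2 = 0.9375 → r_n = 29.53 kips; interior l_c = 3.25 − 1.125 = 2.125 → r_n = 63 kips.
  R_n,bearing = 1·29.53 + 3·63 = 218.5 kips → 0.75 × 218.5 = 164 kips.
Bearing governs: 164 kips.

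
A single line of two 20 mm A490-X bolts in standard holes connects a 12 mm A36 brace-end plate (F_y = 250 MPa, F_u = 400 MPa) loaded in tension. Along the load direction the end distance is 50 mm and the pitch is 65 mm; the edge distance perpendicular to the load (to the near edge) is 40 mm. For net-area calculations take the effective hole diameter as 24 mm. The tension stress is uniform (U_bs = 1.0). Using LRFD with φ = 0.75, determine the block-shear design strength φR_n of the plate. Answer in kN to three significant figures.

Shear plane L_v = 50 + 1·65 = 115 mm; A_gv = 115 × 12 = 1380 mm².
A_nv = (115 − 1.5·24) × 12 = 948 mm².
A_nt = (40 − 0.5·24) × 12 = 336 mm².
0.6 F_u A_nv = 227.5 kN; 0.6 F_y A_gv = 207 kN → shear yielding governs the shear term.
R_n = 207 + 1.0 × 400 × 336 / 1000 = 341.4 kN.
Design strength φR_n = 0.75 × 341.4 = 256 kN.

256 kN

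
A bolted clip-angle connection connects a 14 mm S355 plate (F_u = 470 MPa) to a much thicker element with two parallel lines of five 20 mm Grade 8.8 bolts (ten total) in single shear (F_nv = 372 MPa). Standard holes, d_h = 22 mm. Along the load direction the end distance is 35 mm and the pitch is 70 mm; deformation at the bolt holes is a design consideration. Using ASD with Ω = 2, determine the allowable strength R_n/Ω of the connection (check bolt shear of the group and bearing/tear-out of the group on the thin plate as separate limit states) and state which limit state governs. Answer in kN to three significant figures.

584 kN (bolt shear governs)

Bolt shear: A_b = π·20²/4 = 314.2 mm²; R_n = 372 × 314.2 × 10 × 1 / 1000 = 1169 kN → 1169 / 2 = 584 kN.
Bearing (1.2 l_c t F_u ≤ 2.4 d t F_u): upper limit = 2.4·20·14·470 / 1000 = 315.8 kN.
  Edge l_c = 35 − 22/2 = 24 → r_n = 189.5 kN; interior l_c = 70 − 22 = 48 → r_n = 315.8 kN.
  R_n,bearing = 2·189.5 + 8·315.8 = 2906 kN → 2906 / 2 = 1450 kN.
Bolt shear governs: 584 kN.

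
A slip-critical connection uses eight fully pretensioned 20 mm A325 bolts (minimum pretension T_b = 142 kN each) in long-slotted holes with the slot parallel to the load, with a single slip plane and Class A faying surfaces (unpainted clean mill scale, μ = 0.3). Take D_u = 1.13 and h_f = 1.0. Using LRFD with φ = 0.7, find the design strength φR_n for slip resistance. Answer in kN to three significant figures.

270 kN

R_n = μ · D_u · h_f · T_b · n_s · n_b = 0.3 × 1.13 × 1.0 × 142 × 1 × 8 = 385.1 kN.
Design strength φR_n = 0.7 × 385.1 = 270 kN.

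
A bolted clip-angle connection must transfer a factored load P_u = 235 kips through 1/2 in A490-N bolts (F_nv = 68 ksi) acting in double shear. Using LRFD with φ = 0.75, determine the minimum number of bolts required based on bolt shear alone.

12 bolts

A_b = π·0.5²/4 = 0.1963 in².
Per-bolt design strength φR_n = 0.75 × 68 × 0.1963 × 2 = 20.03 kips.
n ≥ 235 / 20.03 = 11.73 → use 12 bolts.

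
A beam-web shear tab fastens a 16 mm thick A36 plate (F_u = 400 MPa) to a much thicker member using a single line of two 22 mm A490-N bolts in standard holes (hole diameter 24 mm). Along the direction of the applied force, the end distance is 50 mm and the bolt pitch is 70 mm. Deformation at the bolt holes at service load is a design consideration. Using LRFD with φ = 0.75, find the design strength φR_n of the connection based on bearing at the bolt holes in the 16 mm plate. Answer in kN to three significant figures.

Per bolt r_n = 1.2 l_c t F_u ≤ 2.4 d t F_u; upper limit = 2.4 × 22 × 16 × 400 / 1000 = 337.9 kN.
Edge bolt: l_c = 50 − 24/2 = 38 mm → 1.2 × 38 × 16 × 400 / 1000 = 291.8 → r_n = 291.8 kN.
Interior bolts: l_c = 70 − 24 = 46 mm → 1.2 × 46 × 16 × 400 / 1000 = 353.3 → r_n = 337.9 kN.
R_n = 1 × 291.8 + 1 × 337.9 = 629.8 kN.
Design strength φR_n = 0.75 × 629.8 = 472 kN.

472 kN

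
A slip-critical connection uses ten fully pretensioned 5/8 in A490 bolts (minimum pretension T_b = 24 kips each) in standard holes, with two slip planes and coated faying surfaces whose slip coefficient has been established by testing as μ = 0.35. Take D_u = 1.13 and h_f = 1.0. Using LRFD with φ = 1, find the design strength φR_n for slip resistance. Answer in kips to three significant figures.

R_n = μ · D_u · h_f · T_b · n_s · n_b = 0.35 × 1.13 × 1.0 × 24 × 2 × 10 = 189.8 kips.
Design strength φR_n = 1 × 189.8 = 190 kips.

190 kips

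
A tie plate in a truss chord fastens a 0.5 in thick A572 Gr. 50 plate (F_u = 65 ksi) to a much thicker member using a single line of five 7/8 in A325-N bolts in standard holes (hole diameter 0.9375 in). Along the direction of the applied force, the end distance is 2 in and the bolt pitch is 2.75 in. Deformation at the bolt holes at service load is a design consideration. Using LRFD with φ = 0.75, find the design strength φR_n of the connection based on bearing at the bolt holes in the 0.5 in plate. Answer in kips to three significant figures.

Per bolt r_n = 1.2 l_c t F_u ≤ 2.4 d t F_u; upper limit = 2.4 × 0.875 × 0.5 × 65 = 68.25 kips.
Edge bolt: l_c = 2 − 0.9375/2 = 1.531 in → 1.2 × 1.531 × 0.5 × 65 = 59.72 → r_n = 59.72 kips.
Interior bolts: l_c = 2.75 − 0.9375 = 1.812 in → 1.2 × 1.812 × 0.5 × 65 = 70.69 → r_n = 68.25 kips.
R_n = 1 × 59.72 + 4 × 68.25 = 332.7 kips.
Design strength φR_n = 0.75 × 332.7 = 250 kips.

250 kips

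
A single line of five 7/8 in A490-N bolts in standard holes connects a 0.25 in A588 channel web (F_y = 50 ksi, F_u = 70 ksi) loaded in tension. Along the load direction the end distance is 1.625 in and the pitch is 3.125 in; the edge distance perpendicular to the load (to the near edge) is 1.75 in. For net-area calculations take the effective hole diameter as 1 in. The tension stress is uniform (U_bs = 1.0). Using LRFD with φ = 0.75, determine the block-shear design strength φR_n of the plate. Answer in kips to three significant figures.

92.2 kips

Shear plane L_v = 1.625 + 4·3.125 = 14.12 in; A_gv = 14.12 × 0.25 = 3.531 in².
A_nv = (14.12 − 4.5·1) × 0.25 = 2.406 in².
A_nt = (1.75 − 0.5·1) × 0.25 = 0.3125 in².
0.6 F_u A_nv = 101.1 kips; 0.6 F_y A_gv = 105.9 kips → shear rupture governs the shear term.
R_n = 101.1 + 1.0 × 70 × 0.3125 = 122.9 kips.
Design strength φR_n = 0.75 × 122.9 = 92.2 kips.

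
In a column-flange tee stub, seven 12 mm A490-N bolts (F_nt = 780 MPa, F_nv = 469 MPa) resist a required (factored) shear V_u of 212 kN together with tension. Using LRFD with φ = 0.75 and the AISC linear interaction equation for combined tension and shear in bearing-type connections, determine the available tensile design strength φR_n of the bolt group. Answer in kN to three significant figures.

249 kN

A_b = π·12²/4 = 113.1 mm²; f_rv = 212 × 1000 / (7 × 113.1) = 267.8 MPa.
F'_nt = 1.3 F_nt − (F_nt / φF_nv) f_rv = 1.3·780 − (780/(0.75·469))·267.8 = 420.2 MPa, capped at F_nt → F'_nt = 420.2 MPa.
R_n = F'_nt · A_b · n = 420.2 × 113.1 × 7 / 1000 = 332.7 kN.
Design strength φR_n = 0.75 × 332.7 = 249 kN.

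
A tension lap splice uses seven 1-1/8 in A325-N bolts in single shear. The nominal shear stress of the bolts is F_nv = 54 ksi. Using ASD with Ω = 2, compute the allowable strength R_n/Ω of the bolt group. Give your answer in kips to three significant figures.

188 kips

A_b = π × 1.125² / 4 = 0.994 in².
R_n = F_nv · A_b · n · n_s = 54 × 0.994 × 7 × 1 = 375.7 kips.
Allowable strength R_n/Ω = 375.7 / 2 = 188 kips.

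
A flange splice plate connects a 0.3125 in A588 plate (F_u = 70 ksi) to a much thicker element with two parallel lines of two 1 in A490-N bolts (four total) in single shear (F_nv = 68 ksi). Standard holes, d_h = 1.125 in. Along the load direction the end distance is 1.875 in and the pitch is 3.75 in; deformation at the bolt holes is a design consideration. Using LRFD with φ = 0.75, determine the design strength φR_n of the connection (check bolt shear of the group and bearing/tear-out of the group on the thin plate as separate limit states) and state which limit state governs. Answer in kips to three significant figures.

130 kips (bearing governs)

Bolt shear: A_b = π·1²/4 = 0.7854 in²; R_n = 68 × 0.7854 × 4 × 1 = 213.6 kips → 0.75 × 213.6 = 160 kips.
Bearing (1.2 l_c t F_u ≤ 2.4 d t F_u): upper limit = 2.4·1·0.3125·70 = 52.5 kips.
  Edge l_c = 1.875 − 1.125/2 = 1.312 → r_n = 34.45 kips; interior l_c = 3.75 − 1.125 = 2.625 → r_n = 52.5 kips.
  R_n,bearing = 2·34.45 + 2·52.5 = 173.9 kips → 0.75 × 173.9 = 130 kips.
Bearing governs: 130 kips.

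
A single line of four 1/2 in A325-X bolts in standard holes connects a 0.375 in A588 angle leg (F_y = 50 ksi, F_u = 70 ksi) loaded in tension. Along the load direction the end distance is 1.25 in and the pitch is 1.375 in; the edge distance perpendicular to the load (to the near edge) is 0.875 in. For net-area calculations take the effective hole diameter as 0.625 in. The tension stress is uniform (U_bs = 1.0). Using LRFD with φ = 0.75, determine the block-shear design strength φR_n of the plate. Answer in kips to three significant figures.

Shear plane L_v = 1.25 + 3·1.375 = 5.375 in; A_gv = 5.375 × 0.375 = 2.016 in².
A_nv = (5.375 − 3.5·0.625) × 0.375 = 1.195 in².
A_nt = (0.875 − 0.5·0.625) × 0.375 = 0.2109 in².
0.6 F_u A_nv = 50.2 kips; 0.6 F_y A_gv = 60.47 kips → shear rupture governs the shear term.
R_n = 50.2 + 1.0 × 70 × 0.2109 = 64.97 kips.
Design strength φR_n = 0.75 × 64.97 = 48.7 kips.

48.7 kips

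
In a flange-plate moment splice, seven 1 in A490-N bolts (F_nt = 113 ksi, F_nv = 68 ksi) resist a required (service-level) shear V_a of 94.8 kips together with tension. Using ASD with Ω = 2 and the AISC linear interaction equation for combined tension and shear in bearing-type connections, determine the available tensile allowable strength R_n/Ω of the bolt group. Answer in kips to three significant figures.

246 kips

A_b = π·1²/4 = 0.7854 in²; f_rv = 94.8 / (7 × 0.7854) = 17.24 ksi.
F'_nt = 1.3 F_nt − (Ω F_nt / F_nv) f_rv = 1.3·113 − (2·113/68)·17.24 = 89.59 ksi, capped at F_nt → F'_nt = 89.59 ksi.
R_n = F'_nt · A_b · n = 89.59 × 0.7854 × 7 = 492.6 kips.
Allowable strength R_n/Ω = 492.6 / 2 = 246 kips.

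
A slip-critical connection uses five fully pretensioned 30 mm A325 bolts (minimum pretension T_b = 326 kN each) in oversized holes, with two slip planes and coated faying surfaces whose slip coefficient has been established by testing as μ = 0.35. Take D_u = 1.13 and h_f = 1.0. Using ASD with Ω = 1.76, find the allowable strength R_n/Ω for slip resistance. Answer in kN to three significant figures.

733 kN

R_n = μ · D_u · h_f · T_b · n_s · n_b = 0.35 × 1.13 × 1.0 × 326 × 2 × 5 = 1289 kN.
Allowable strength R_n/Ω = 1289 / 1.76 = 733 kN.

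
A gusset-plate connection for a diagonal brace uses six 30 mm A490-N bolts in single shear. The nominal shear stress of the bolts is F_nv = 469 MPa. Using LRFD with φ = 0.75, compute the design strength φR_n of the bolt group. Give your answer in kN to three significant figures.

1490 kN

A_b = π × 30² / 4 = 706.9 mm².
R_n = F_nv · A_b · n · n_s = 469 × 706.9 × 6 × 1 / 1000 = 1989 kN.
Design strength φR_n = 0.75 × 1989 = 1490 kN.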